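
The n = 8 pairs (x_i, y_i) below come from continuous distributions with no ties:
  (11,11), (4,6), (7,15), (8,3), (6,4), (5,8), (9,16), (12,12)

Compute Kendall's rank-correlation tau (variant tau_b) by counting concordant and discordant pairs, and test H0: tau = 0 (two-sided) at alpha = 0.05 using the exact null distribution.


Step 1: Enumerate the 28 unordered pairs (i,j) with i<j and classify each by sign(x_j-x_i) * sign(y_j-y_i).
  (1,2):dx=-7,dy=-5->C; (1,3):dx=-4,dy=+4->D; (1,4):dx=-3,dy=-8->C; (1,5):dx=-5,dy=-7->C
  (1,6):dx=-6,dy=-3->C; (1,7):dx=-2,dy=+5->D; (1,8):dx=+1,dy=+1->C; (2,3):dx=+3,dy=+9->C
  (2,4):dx=+4,dy=-3->D; (2,5):dx=+2,dy=-2->D; (2,6):dx=+1,dy=+2->C; (2,7):dx=+5,dy=+10->C
  (2,8):dx=+8,dy=+6->C; (3,4):dx=+1,dy=-12->D; (3,5):dx=-1,dy=-11->C; (3,6):dx=-2,dy=-7->C
  (3,7):dx=+2,dy=+1->C; (3,8):dx=+5,dy=-3->D; (4,5):dx=-2,dy=+1->D; (4,6):dx=-3,dy=+5->D
  (4,7):dx=+1,dy=+13->C; (4,8):dx=+4,dy=+9->C; (5,6):dx=-1,dy=+4->D; (5,7):dx=+3,dy=+12->C
  (5,8):dx=+6,dy=+8->C; (6,7):dx=+4,dy=+8->C; (6,8):dx=+7,dy=+4->C; (7,8):dx=+3,dy=-4->D
Step 2: C = 18, D = 10, total pairs = 28.
Step 3: tau = (C - D)/(n(n-1)/2) = (18 - 10)/28 = 0.285714.
Step 4: Exact two-sided p-value (enumerate n! = 40320 permutations of y under H0): p = 0.398760.
Step 5: alpha = 0.05. fail to reject H0.

tau_b = 0.2857 (C=18, D=10), p = 0.398760, fail to reject H0.


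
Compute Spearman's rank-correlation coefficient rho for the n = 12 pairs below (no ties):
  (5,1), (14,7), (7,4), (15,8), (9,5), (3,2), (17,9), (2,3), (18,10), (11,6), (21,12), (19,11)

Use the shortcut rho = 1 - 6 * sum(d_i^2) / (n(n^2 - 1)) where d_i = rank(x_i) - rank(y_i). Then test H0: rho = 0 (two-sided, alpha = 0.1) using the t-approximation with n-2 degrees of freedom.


Step 1: Rank x and y separately (midranks; no ties here).
rank(x): 5->3, 14->7, 7->4, 15->8, 9->5, 3->2, 17->9, 2->1, 18->10, 11->6, 21->12, 19->11
rank(y): 1->1, 7->7, 4->4, 8->8, 5->5, 2->2, 9->9, 3->3, 10->10, 6->6, 12->12, 11->11
Step 2: d_i = R_x(i) - R_y(i); compute d_i^2.
  (3-1)^2=4, (7-7)^2=0, (4-4)^2=0, (8-8)^2=0, (5-5)^2=0, (2-2)^2=0, (9-9)^2=0, (1-3)^2=4, (10-10)^2=0, (6-6)^2=0, (12-12)^2=0, (11-11)^2=0
sum(d^2) = 8.
Step 3: rho = 1 - 6*8 / (12*(12^2 - 1)) = 1 - 48/1716 = 0.972028.
Step 4: Under H0, t = rho * sqrt((n-2)/(1-rho^2)) = 13.0876 ~ t(10).
Step 5: Two-sided p-value from the t-distribution with 10 df = 0.000000.
Step 6: alpha = 0.1. reject H0.

rho = 0.9720, p = 0.000000, reject H0 at alpha = 0.1.


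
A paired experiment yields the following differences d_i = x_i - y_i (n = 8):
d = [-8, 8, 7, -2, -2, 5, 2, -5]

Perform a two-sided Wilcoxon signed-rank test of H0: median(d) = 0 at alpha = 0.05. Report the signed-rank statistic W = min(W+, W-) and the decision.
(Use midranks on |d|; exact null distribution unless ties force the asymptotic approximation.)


Step 1: Drop any zero differences (none here) and take |d_i|.
|d| = [8, 8, 7, 2, 2, 5, 2, 5]
Step 2: Midrank |d_i| (ties get averaged ranks).
ranks: |8|->7.5, |8|->7.5, |7|->6, |2|->2, |2|->2, |5|->4.5, |2|->2, |5|->4.5
Step 3: Attach original signs; sum ranks with positive sign and with negative sign.
W+ = 7.5 + 6 + 4.5 + 2 = 20
W- = 7.5 + 2 + 2 + 4.5 = 16
(Check: W+ + W- = 36 should equal n(n+1)/2 = 36.)
Step 4: Test statistic W = min(W+, W-) = 16.
Step 5: Ties in |d|, so use the tie-corrected normal approximation.
        E[W] = n(n+1)/4 = 8*9/4 = 18.
        Tie groups: |d|=2 (t=3), |d|=5 (t=2), |d|=8 (t=2); sum(t^3 - t) = 36.
        Var[W] = n(n+1)(2n+1)/24 - sum(t^3-t)/48 = 1224/24 - 36/48 = 50.25.
        z = (W - E[W]) / sqrt(Var[W]) = (16 - 18) / 7.0887 = -0.2821.
        Two-sided p = 2*Phi(z) = 0.777838.
Step 6: alpha = 0.05. fail to reject H0.

W+ = 20, W- = 16, W = min = 16, p = 0.777838, fail to reject H0.


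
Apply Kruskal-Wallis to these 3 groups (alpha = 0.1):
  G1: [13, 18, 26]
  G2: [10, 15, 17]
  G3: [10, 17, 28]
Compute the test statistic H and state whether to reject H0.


Step 1: Combine all N = 9 observations and assign midranks.
sorted (value, group, rank): (10,G2,1.5), (10,G3,1.5), (13,G1,3), (15,G2,4), (17,G2,5.5), (17,G3,5.5), (18,G1,7), (26,G1,8), (28,G3,9)
Step 2: Sum ranks within each group.
R_1 = 18 (n_1 = 3)
R_2 = 11 (n_2 = 3)
R_3 = 16 (n_3 = 3)
Step 3: H = 12/(N(N+1)) * sum(R_i^2/n_i) - 3(N+1)
     = 12/(9*10) * (18^2/3 + 11^2/3 + 16^2/3) - 3*10
     = 0.133333 * 233.667 - 30
     = 1.155556.
Step 4: Ties present; correction factor C = 1 - 12/(9^3 - 9) = 0.983333. Corrected H = 1.155556 / 0.983333 = 1.175141.
Step 5: Under H0, H ~ chi^2(2); p-value = 0.555676.
Step 6: alpha = 0.1. fail to reject H0.

H = 1.1751, df = 2, p = 0.555676, fail to reject H0.


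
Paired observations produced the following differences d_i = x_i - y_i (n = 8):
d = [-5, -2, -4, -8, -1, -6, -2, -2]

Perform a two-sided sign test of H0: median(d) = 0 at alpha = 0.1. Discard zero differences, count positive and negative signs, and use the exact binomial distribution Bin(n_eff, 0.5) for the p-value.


Step 1: Discard zero differences. Original n = 8; n_eff = number of nonzero differences = 8.
Nonzero differences (with sign): -5, -2, -4, -8, -1, -6, -2, -2
Step 2: Count signs: positive = 0, negative = 8.
Step 3: Under H0: P(positive) = 0.5, so the number of positives S ~ Bin(8, 0.5).
Step 4: Two-sided exact p-value = sum of Bin(8,0.5) probabilities at or below the observed probability = 0.007812.
Step 5: alpha = 0.1. reject H0.

n_eff = 8, pos = 0, neg = 8, p = 0.007812, reject H0.


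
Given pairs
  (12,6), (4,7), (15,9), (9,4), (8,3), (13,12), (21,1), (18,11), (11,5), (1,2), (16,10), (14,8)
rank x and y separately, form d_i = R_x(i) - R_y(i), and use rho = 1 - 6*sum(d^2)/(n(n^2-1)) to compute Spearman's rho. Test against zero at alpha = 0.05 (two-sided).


Step 1: Rank x and y separately (midranks; no ties here).
rank(x): 12->6, 4->2, 15->9, 9->4, 8->3, 13->7, 21->12, 18->11, 11->5, 1->1, 16->10, 14->8
rank(y): 6->6, 7->7, 9->9, 4->4, 3->3, 12->12, 1->1, 11->11, 5->5, 2->2, 10->10, 8->8
Step 2: d_i = R_x(i) - R_y(i); compute d_i^2.
  (6-6)^2=0, (2-7)^2=25, (9-9)^2=0, (4-4)^2=0, (3-3)^2=0, (7-12)^2=25, (12-1)^2=121, (11-11)^2=0, (5-5)^2=0, (1-2)^2=1, (10-10)^2=0, (8-8)^2=0
sum(d^2) = 172.
Step 3: rho = 1 - 6*172 / (12*(12^2 - 1)) = 1 - 1032/1716 = 0.398601.
Step 4: Under H0, t = rho * sqrt((n-2)/(1-rho^2)) = 1.3744 ~ t(10).
Step 5: Two-sided p-value from the t-distribution with 10 df = 0.199335.
Step 6: alpha = 0.05. fail to reject H0.

rho = 0.3986, p = 0.199335, fail to reject H0 at alpha = 0.05.


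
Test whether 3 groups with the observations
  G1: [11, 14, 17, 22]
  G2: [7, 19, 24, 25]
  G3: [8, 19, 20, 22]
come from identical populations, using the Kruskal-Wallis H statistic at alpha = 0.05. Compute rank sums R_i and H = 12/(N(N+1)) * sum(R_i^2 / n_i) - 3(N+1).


Step 1: Combine all N = 12 observations and assign midranks.
sorted (value, group, rank): (7,G2,1), (8,G3,2), (11,G1,3), (14,G1,4), (17,G1,5), (19,G2,6.5), (19,G3,6.5), (20,G3,8), (22,G1,9.5), (22,G3,9.5), (24,G2,11), (25,G2,12)
Step 2: Sum ranks within each group.
R_1 = 21.5 (n_1 = 4)
R_2 = 30.5 (n_2 = 4)
R_3 = 26 (n_3 = 4)
Step 3: H = 12/(N(N+1)) * sum(R_i^2/n_i) - 3(N+1)
     = 12/(12*13) * (21.5^2/4 + 30.5^2/4 + 26^2/4) - 3*13
     = 0.076923 * 517.125 - 39
     = 0.778846.
Step 4: Ties present; correction factor C = 1 - 12/(12^3 - 12) = 0.993007. Corrected H = 0.778846 / 0.993007 = 0.784331.
Step 5: Under H0, H ~ chi^2(2); p-value = 0.675592.
Step 6: alpha = 0.05. fail to reject H0.

H = 0.7843, df = 2, p = 0.675592, fail to reject H0.


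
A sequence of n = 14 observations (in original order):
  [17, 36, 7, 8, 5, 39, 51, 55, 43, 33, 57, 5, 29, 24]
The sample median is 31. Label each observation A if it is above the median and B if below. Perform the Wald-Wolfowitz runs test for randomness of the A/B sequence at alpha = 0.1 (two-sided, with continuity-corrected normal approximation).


Step 1: Compute median = 31; label A = above, B = below.
Labels in order: BABBBAAAAAABBB  (n_A = 7, n_B = 7)
Step 2: Count runs R = 5.
Step 3: Under H0 (random ordering), E[R] = 2*n_A*n_B/(n_A+n_B) + 1 = 2*7*7/14 + 1 = 8.0000.
        Var[R] = 2*n_A*n_B*(2*n_A*n_B - n_A - n_B) / ((n_A+n_B)^2 * (n_A+n_B-1)) = 8232/2548 = 3.2308.
        SD[R] = 1.7974.
Step 4: Continuity-corrected z = (R + 0.5 - E[R]) / SD[R] = (5 + 0.5 - 8.0000) / 1.7974 = -1.3909.
Step 5: Two-sided p-value via normal approximation = 2*(1 - Phi(|z|)) = 0.164264.
Step 6: alpha = 0.1. fail to reject H0.

R = 5, z = -1.3909, p = 0.164264, fail to reject H0.


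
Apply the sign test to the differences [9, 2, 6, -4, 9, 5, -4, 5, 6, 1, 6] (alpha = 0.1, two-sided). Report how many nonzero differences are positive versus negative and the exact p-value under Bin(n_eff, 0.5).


Step 1: Discard zero differences. Original n = 11; n_eff = number of nonzero differences = 11.
Nonzero differences (with sign): +9, +2, +6, -4, +9, +5, -4, +5, +6, +1, +6
Step 2: Count signs: positive = 9, negative = 2.
Step 3: Under H0: P(positive) = 0.5, so the number of positives S ~ Bin(11, 0.5).
Step 4: Two-sided exact p-value = sum of Bin(11,0.5) probabilities at or below the observed probability = 0.065430.
Step 5: alpha = 0.1. reject H0.

n_eff = 11, pos = 9, neg = 2, p = 0.065430, reject H0.


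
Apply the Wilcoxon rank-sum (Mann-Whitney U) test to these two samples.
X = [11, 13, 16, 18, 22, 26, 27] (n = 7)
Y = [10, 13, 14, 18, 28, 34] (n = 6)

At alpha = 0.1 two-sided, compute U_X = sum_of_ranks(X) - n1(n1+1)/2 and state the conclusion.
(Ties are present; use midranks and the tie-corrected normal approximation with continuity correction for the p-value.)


Step 1: Combine and sort all 13 observations; assign midranks.
sorted (value, group): (10,Y), (11,X), (13,X), (13,Y), (14,Y), (16,X), (18,X), (18,Y), (22,X), (26,X), (27,X), (28,Y), (34,Y)
ranks: 10->1, 11->2, 13->3.5, 13->3.5, 14->5, 16->6, 18->7.5, 18->7.5, 22->9, 26->10, 27->11, 28->12, 34->13
Step 2: Rank sum for X: R1 = 2 + 3.5 + 6 + 7.5 + 9 + 10 + 11 = 49.
Step 3: U_X = R1 - n1(n1+1)/2 = 49 - 7*8/2 = 49 - 28 = 21.
       U_Y = n1*n2 - U_X = 42 - 21 = 21.
Step 4: Ties are present, so use the tie-corrected normal approximation (with continuity correction) for the p-value.
Step 5: p-value = 1.000000; compare to alpha = 0.1. fail to reject H0.

U_X = 21, p = 1.000000, fail to reject H0 at alpha = 0.1.


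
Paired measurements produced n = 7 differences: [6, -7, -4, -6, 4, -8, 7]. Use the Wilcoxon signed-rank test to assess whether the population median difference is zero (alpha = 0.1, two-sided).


Step 1: Drop any zero differences (none here) and take |d_i|.
|d| = [6, 7, 4, 6, 4, 8, 7]
Step 2: Midrank |d_i| (ties get averaged ranks).
ranks: |6|->3.5, |7|->5.5, |4|->1.5, |6|->3.5, |4|->1.5, |8|->7, |7|->5.5
Step 3: Attach original signs; sum ranks with positive sign and with negative sign.
W+ = 3.5 + 1.5 + 5.5 = 10.5
W- = 5.5 + 1.5 + 3.5 + 7 = 17.5
(Check: W+ + W- = 28 should equal n(n+1)/2 = 28.)
Step 4: Test statistic W = min(W+, W-) = 10.5.
Step 5: Ties in |d|, so use the tie-corrected normal approximation.
        E[W] = n(n+1)/4 = 7*8/4 = 14.
        Tie groups: |d|=4 (t=2), |d|=6 (t=2), |d|=7 (t=2); sum(t^3 - t) = 18.
        Var[W] = n(n+1)(2n+1)/24 - sum(t^3-t)/48 = 840/24 - 18/48 = 34.625.
        z = (W - E[W]) / sqrt(Var[W]) = (10.5 - 14) / 5.8843 = -0.5948.
        Two-sided p = 2*Phi(z) = 0.551975.
Step 6: alpha = 0.1. fail to reject H0.

W+ = 10.5, W- = 17.5, W = min = 10.5, p = 0.551975, fail to reject H0.


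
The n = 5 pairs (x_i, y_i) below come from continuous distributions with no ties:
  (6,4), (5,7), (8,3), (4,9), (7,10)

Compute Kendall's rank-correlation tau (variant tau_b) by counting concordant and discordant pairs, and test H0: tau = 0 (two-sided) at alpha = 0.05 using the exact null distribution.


Step 1: Enumerate the 10 unordered pairs (i,j) with i<j and classify each by sign(x_j-x_i) * sign(y_j-y_i).
  (1,2):dx=-1,dy=+3->D; (1,3):dx=+2,dy=-1->D; (1,4):dx=-2,dy=+5->D; (1,5):dx=+1,dy=+6->C
  (2,3):dx=+3,dy=-4->D; (2,4):dx=-1,dy=+2->D; (2,5):dx=+2,dy=+3->C; (3,4):dx=-4,dy=+6->D
  (3,5):dx=-1,dy=+7->D; (4,5):dx=+3,dy=+1->C
Step 2: C = 3, D = 7, total pairs = 10.
Step 3: tau = (C - D)/(n(n-1)/2) = (3 - 7)/10 = -0.400000.
Step 4: Exact two-sided p-value (enumerate n! = 120 permutations of y under H0): p = 0.483333.
Step 5: alpha = 0.05. fail to reject H0.

tau_b = -0.4000 (C=3, D=7), p = 0.483333, fail to reject H0.


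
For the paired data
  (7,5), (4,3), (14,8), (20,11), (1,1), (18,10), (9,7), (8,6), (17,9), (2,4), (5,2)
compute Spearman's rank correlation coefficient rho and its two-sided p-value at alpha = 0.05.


Step 1: Rank x and y separately (midranks; no ties here).
rank(x): 7->5, 4->3, 14->8, 20->11, 1->1, 18->10, 9->7, 8->6, 17->9, 2->2, 5->4
rank(y): 5->5, 3->3, 8->8, 11->11, 1->1, 10->10, 7->7, 6->6, 9->9, 4->4, 2->2
Step 2: d_i = R_x(i) - R_y(i); compute d_i^2.
  (5-5)^2=0, (3-3)^2=0, (8-8)^2=0, (11-11)^2=0, (1-1)^2=0, (10-10)^2=0, (7-7)^2=0, (6-6)^2=0, (9-9)^2=0, (2-4)^2=4, (4-2)^2=4
sum(d^2) = 8.
Step 3: rho = 1 - 6*8 / (11*(11^2 - 1)) = 1 - 48/1320 = 0.963636.
Step 4: Under H0, t = rho * sqrt((n-2)/(1-rho^2)) = 10.8186 ~ t(9).
Step 5: Two-sided p-value from the t-distribution with 9 df = 0.000002.
Step 6: alpha = 0.05. reject H0.

rho = 0.9636, p = 0.000002, reject H0 at alpha = 0.05.


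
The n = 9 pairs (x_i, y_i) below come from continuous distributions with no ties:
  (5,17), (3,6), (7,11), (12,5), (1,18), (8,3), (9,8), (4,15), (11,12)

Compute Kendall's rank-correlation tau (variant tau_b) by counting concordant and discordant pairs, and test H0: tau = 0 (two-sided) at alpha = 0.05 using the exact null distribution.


Step 1: Enumerate the 36 unordered pairs (i,j) with i<j and classify each by sign(x_j-x_i) * sign(y_j-y_i).
  (1,2):dx=-2,dy=-11->C; (1,3):dx=+2,dy=-6->D; (1,4):dx=+7,dy=-12->D; (1,5):dx=-4,dy=+1->D
  (1,6):dx=+3,dy=-14->D; (1,7):dx=+4,dy=-9->D; (1,8):dx=-1,dy=-2->C; (1,9):dx=+6,dy=-5->D
  (2,3):dx=+4,dy=+5->C; (2,4):dx=+9,dy=-1->D; (2,5):dx=-2,dy=+12->D; (2,6):dx=+5,dy=-3->D
  (2,7):dx=+6,dy=+2->C; (2,8):dx=+1,dy=+9->C; (2,9):dx=+8,dy=+6->C; (3,4):dx=+5,dy=-6->D
  (3,5):dx=-6,dy=+7->D; (3,6):dx=+1,dy=-8->D; (3,7):dx=+2,dy=-3->D; (3,8):dx=-3,dy=+4->D
  (3,9):dx=+4,dy=+1->C; (4,5):dx=-11,dy=+13->D; (4,6):dx=-4,dy=-2->C; (4,7):dx=-3,dy=+3->D
  (4,8):dx=-8,dy=+10->D; (4,9):dx=-1,dy=+7->D; (5,6):dx=+7,dy=-15->D; (5,7):dx=+8,dy=-10->D
  (5,8):dx=+3,dy=-3->D; (5,9):dx=+10,dy=-6->D; (6,7):dx=+1,dy=+5->C; (6,8):dx=-4,dy=+12->D
  (6,9):dx=+3,dy=+9->C; (7,8):dx=-5,dy=+7->D; (7,9):dx=+2,dy=+4->C; (8,9):dx=+7,dy=-3->D
Step 2: C = 11, D = 25, total pairs = 36.
Step 3: tau = (C - D)/(n(n-1)/2) = (11 - 25)/36 = -0.388889.
Step 4: Exact two-sided p-value (enumerate n! = 362880 permutations of y under H0): p = 0.180181.
Step 5: alpha = 0.05. fail to reject H0.

tau_b = -0.3889 (C=11, D=25), p = 0.180181, fail to reject H0.


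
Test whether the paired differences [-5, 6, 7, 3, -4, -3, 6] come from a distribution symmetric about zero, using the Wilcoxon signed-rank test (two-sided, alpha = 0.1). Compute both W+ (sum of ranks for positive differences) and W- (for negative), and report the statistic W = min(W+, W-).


Step 1: Drop any zero differences (none here) and take |d_i|.
|d| = [5, 6, 7, 3, 4, 3, 6]
Step 2: Midrank |d_i| (ties get averaged ranks).
ranks: |5|->4, |6|->5.5, |7|->7, |3|->1.5, |4|->3, |3|->1.5, |6|->5.5
Step 3: Attach original signs; sum ranks with positive sign and with negative sign.
W+ = 5.5 + 7 + 1.5 + 5.5 = 19.5
W- = 4 + 3 + 1.5 = 8.5
(Check: W+ + W- = 28 should equal n(n+1)/2 = 28.)
Step 4: Test statistic W = min(W+, W-) = 8.5.
Step 5: Ties in |d|, so use the tie-corrected normal approximation.
        E[W] = n(n+1)/4 = 7*8/4 = 14.
        Tie groups: |d|=3 (t=2), |d|=6 (t=2); sum(t^3 - t) = 12.
        Var[W] = n(n+1)(2n+1)/24 - sum(t^3-t)/48 = 840/24 - 12/48 = 34.75.
        z = (W - E[W]) / sqrt(Var[W]) = (8.5 - 14) / 5.8949 = -0.9330.
        Two-sided p = 2*Phi(z) = 0.350816.
Step 6: alpha = 0.1. fail to reject H0.

W+ = 19.5, W- = 8.5, W = min = 8.5, p = 0.350816, fail to reject H0.


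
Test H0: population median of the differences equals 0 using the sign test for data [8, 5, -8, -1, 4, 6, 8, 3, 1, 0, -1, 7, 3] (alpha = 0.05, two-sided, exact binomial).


Step 1: Discard zero differences. Original n = 13; n_eff = number of nonzero differences = 12.
Nonzero differences (with sign): +8, +5, -8, -1, +4, +6, +8, +3, +1, -1, +7, +3
Step 2: Count signs: positive = 9, negative = 3.
Step 3: Under H0: P(positive) = 0.5, so the number of positives S ~ Bin(12, 0.5).
Step 4: Two-sided exact p-value = sum of Bin(12,0.5) probabilities at or below the observed probability = 0.145996.
Step 5: alpha = 0.05. fail to reject H0.

n_eff = 12, pos = 9, neg = 3, p = 0.145996, fail to reject H0.


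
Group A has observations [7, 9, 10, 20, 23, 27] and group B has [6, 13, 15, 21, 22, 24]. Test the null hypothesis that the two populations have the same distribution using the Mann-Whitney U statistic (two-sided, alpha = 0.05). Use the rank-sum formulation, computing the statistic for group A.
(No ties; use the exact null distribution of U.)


Step 1: Combine and sort all 12 observations; assign midranks.
sorted (value, group): (6,Y), (7,X), (9,X), (10,X), (13,Y), (15,Y), (20,X), (21,Y), (22,Y), (23,X), (24,Y), (27,X)
ranks: 6->1, 7->2, 9->3, 10->4, 13->5, 15->6, 20->7, 21->8, 22->9, 23->10, 24->11, 27->12
Step 2: Rank sum for X: R1 = 2 + 3 + 4 + 7 + 10 + 12 = 38.
Step 3: U_X = R1 - n1(n1+1)/2 = 38 - 6*7/2 = 38 - 21 = 17.
       U_Y = n1*n2 - U_X = 36 - 17 = 19.
Step 4: No ties, so the exact null distribution of U (based on enumerating the C(12,6) = 924 equally likely rank assignments) gives the two-sided p-value.
Step 5: p-value = 0.937229; compare to alpha = 0.05. fail to reject H0.

U_X = 17, p = 0.937229, fail to reject H0 at alpha = 0.05.


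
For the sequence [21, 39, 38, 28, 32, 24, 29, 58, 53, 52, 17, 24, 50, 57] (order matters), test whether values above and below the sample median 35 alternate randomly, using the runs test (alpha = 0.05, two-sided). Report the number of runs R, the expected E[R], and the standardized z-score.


Step 1: Compute median = 35; label A = above, B = below.
Labels in order: BAABBBBAAABBAA  (n_A = 7, n_B = 7)
Step 2: Count runs R = 6.
Step 3: Under H0 (random ordering), E[R] = 2*n_A*n_B/(n_A+n_B) + 1 = 2*7*7/14 + 1 = 8.0000.
        Var[R] = 2*n_A*n_B*(2*n_A*n_B - n_A - n_B) / ((n_A+n_B)^2 * (n_A+n_B-1)) = 8232/2548 = 3.2308.
        SD[R] = 1.7974.
Step 4: Continuity-corrected z = (R + 0.5 - E[R]) / SD[R] = (6 + 0.5 - 8.0000) / 1.7974 = -0.8345.
Step 5: Two-sided p-value via normal approximation = 2*(1 - Phi(|z|)) = 0.403986.
Step 6: alpha = 0.05. fail to reject H0.

R = 6, z = -0.8345, p = 0.403986, fail to reject H0.


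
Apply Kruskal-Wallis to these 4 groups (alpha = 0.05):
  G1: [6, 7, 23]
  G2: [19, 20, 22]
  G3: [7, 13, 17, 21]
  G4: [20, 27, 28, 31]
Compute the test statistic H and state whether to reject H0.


Step 1: Combine all N = 14 observations and assign midranks.
sorted (value, group, rank): (6,G1,1), (7,G1,2.5), (7,G3,2.5), (13,G3,4), (17,G3,5), (19,G2,6), (20,G2,7.5), (20,G4,7.5), (21,G3,9), (22,G2,10), (23,G1,11), (27,G4,12), (28,G4,13), (31,G4,14)
Step 2: Sum ranks within each group.
R_1 = 14.5 (n_1 = 3)
R_2 = 23.5 (n_2 = 3)
R_3 = 20.5 (n_3 = 4)
R_4 = 46.5 (n_4 = 4)
Step 3: H = 12/(N(N+1)) * sum(R_i^2/n_i) - 3(N+1)
     = 12/(14*15) * (14.5^2/3 + 23.5^2/3 + 20.5^2/4 + 46.5^2/4) - 3*15
     = 0.057143 * 899.792 - 45
     = 6.416667.
Step 4: Ties present; correction factor C = 1 - 12/(14^3 - 14) = 0.995604. Corrected H = 6.416667 / 0.995604 = 6.444996.
Step 5: Under H0, H ~ chi^2(3); p-value = 0.091857.
Step 6: alpha = 0.05. fail to reject H0.

H = 6.4450, df = 3, p = 0.091857, fail to reject H0.


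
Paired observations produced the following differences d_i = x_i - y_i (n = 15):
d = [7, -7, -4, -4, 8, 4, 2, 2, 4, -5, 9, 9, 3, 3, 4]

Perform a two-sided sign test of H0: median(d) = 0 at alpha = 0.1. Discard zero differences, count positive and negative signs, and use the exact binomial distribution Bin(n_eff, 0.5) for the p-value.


Step 1: Discard zero differences. Original n = 15; n_eff = number of nonzero differences = 15.
Nonzero differences (with sign): +7, -7, -4, -4, +8, +4, +2, +2, +4, -5, +9, +9, +3, +3, +4
Step 2: Count signs: positive = 11, negative = 4.
Step 3: Under H0: P(positive) = 0.5, so the number of positives S ~ Bin(15, 0.5).
Step 4: Two-sided exact p-value = sum of Bin(15,0.5) probabilities at or below the observed probability = 0.118469.
Step 5: alpha = 0.1. fail to reject H0.

n_eff = 15, pos = 11, neg = 4, p = 0.118469, fail to reject H0.


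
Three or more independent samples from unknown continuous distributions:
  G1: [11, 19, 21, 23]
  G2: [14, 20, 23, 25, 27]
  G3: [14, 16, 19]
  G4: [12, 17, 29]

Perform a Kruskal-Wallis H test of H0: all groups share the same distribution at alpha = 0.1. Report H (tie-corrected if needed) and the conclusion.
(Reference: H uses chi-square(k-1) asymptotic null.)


Step 1: Combine all N = 15 observations and assign midranks.
sorted (value, group, rank): (11,G1,1), (12,G4,2), (14,G2,3.5), (14,G3,3.5), (16,G3,5), (17,G4,6), (19,G1,7.5), (19,G3,7.5), (20,G2,9), (21,G1,10), (23,G1,11.5), (23,G2,11.5), (25,G2,13), (27,G2,14), (29,G4,15)
Step 2: Sum ranks within each group.
R_1 = 30 (n_1 = 4)
R_2 = 51 (n_2 = 5)
R_3 = 16 (n_3 = 3)
R_4 = 23 (n_4 = 3)
Step 3: H = 12/(N(N+1)) * sum(R_i^2/n_i) - 3(N+1)
     = 12/(15*16) * (30^2/4 + 51^2/5 + 16^2/3 + 23^2/3) - 3*16
     = 0.050000 * 1006.87 - 48
     = 2.343333.
Step 4: Ties present; correction factor C = 1 - 18/(15^3 - 15) = 0.994643. Corrected H = 2.343333 / 0.994643 = 2.355955.
Step 5: Under H0, H ~ chi^2(3); p-value = 0.501886.
Step 6: alpha = 0.1. fail to reject H0.

H = 2.3560, df = 3, p = 0.501886, fail to reject H0.


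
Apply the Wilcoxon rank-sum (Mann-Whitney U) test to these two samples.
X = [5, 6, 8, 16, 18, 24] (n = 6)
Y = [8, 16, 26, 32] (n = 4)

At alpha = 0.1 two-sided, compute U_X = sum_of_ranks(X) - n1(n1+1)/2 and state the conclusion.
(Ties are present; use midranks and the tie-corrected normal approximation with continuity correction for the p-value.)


Step 1: Combine and sort all 10 observations; assign midranks.
sorted (value, group): (5,X), (6,X), (8,X), (8,Y), (16,X), (16,Y), (18,X), (24,X), (26,Y), (32,Y)
ranks: 5->1, 6->2, 8->3.5, 8->3.5, 16->5.5, 16->5.5, 18->7, 24->8, 26->9, 32->10
Step 2: Rank sum for X: R1 = 1 + 2 + 3.5 + 5.5 + 7 + 8 = 27.
Step 3: U_X = R1 - n1(n1+1)/2 = 27 - 6*7/2 = 27 - 21 = 6.
       U_Y = n1*n2 - U_X = 24 - 6 = 18.
Step 4: Ties are present, so use the tie-corrected normal approximation (with continuity correction) for the p-value.
Step 5: p-value = 0.238089; compare to alpha = 0.1. fail to reject H0.

U_X = 6, p = 0.238089, fail to reject H0 at alpha = 0.1.


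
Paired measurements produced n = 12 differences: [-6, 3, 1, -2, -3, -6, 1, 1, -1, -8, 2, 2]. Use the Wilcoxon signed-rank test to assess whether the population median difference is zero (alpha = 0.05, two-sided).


Step 1: Drop any zero differences (none here) and take |d_i|.
|d| = [6, 3, 1, 2, 3, 6, 1, 1, 1, 8, 2, 2]
Step 2: Midrank |d_i| (ties get averaged ranks).
ranks: |6|->10.5, |3|->8.5, |1|->2.5, |2|->6, |3|->8.5, |6|->10.5, |1|->2.5, |1|->2.5, |1|->2.5, |8|->12, |2|->6, |2|->6
Step 3: Attach original signs; sum ranks with positive sign and with negative sign.
W+ = 8.5 + 2.5 + 2.5 + 2.5 + 6 + 6 = 28
W- = 10.5 + 6 + 8.5 + 10.5 + 2.5 + 12 = 50
(Check: W+ + W- = 78 should equal n(n+1)/2 = 78.)
Step 4: Test statistic W = min(W+, W-) = 28.
Step 5: Ties in |d|, so use the tie-corrected normal approximation.
        E[W] = n(n+1)/4 = 12*13/4 = 39.
        Tie groups: |d|=1 (t=4), |d|=2 (t=3), |d|=3 (t=2), |d|=6 (t=2); sum(t^3 - t) = 96.
        Var[W] = n(n+1)(2n+1)/24 - sum(t^3-t)/48 = 3900/24 - 96/48 = 160.5.
        z = (W - E[W]) / sqrt(Var[W]) = (28 - 39) / 12.6689 = -0.8683.
        Two-sided p = 2*Phi(z) = 0.385246.
Step 6: alpha = 0.05. fail to reject H0.

W+ = 28, W- = 50, W = min = 28, p = 0.385246, fail to reject H0.


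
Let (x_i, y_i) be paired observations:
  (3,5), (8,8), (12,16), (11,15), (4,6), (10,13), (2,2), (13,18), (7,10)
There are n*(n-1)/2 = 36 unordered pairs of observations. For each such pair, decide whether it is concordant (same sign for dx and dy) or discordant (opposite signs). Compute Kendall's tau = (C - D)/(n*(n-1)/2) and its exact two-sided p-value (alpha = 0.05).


Step 1: Enumerate the 36 unordered pairs (i,j) with i<j and classify each by sign(x_j-x_i) * sign(y_j-y_i).
  (1,2):dx=+5,dy=+3->C; (1,3):dx=+9,dy=+11->C; (1,4):dx=+8,dy=+10->C; (1,5):dx=+1,dy=+1->C
  (1,6):dx=+7,dy=+8->C; (1,7):dx=-1,dy=-3->C; (1,8):dx=+10,dy=+13->C; (1,9):dx=+4,dy=+5->C
  (2,3):dx=+4,dy=+8->C; (2,4):dx=+3,dy=+7->C; (2,5):dx=-4,dy=-2->C; (2,6):dx=+2,dy=+5->C
  (2,7):dx=-6,dy=-6->C; (2,8):dx=+5,dy=+10->C; (2,9):dx=-1,dy=+2->D; (3,4):dx=-1,dy=-1->C
  (3,5):dx=-8,dy=-10->C; (3,6):dx=-2,dy=-3->C; (3,7):dx=-10,dy=-14->C; (3,8):dx=+1,dy=+2->C
  (3,9):dx=-5,dy=-6->C; (4,5):dx=-7,dy=-9->C; (4,6):dx=-1,dy=-2->C; (4,7):dx=-9,dy=-13->C
  (4,8):dx=+2,dy=+3->C; (4,9):dx=-4,dy=-5->C; (5,6):dx=+6,dy=+7->C; (5,7):dx=-2,dy=-4->C
  (5,8):dx=+9,dy=+12->C; (5,9):dx=+3,dy=+4->C; (6,7):dx=-8,dy=-11->C; (6,8):dx=+3,dy=+5->C
  (6,9):dx=-3,dy=-3->C; (7,8):dx=+11,dy=+16->C; (7,9):dx=+5,dy=+8->C; (8,9):dx=-6,dy=-8->C
Step 2: C = 35, D = 1, total pairs = 36.
Step 3: tau = (C - D)/(n(n-1)/2) = (35 - 1)/36 = 0.944444.
Step 4: Exact two-sided p-value (enumerate n! = 362880 permutations of y under H0): p = 0.000050.
Step 5: alpha = 0.05. reject H0.

tau_b = 0.9444 (C=35, D=1), p = 0.000050, reject H0.


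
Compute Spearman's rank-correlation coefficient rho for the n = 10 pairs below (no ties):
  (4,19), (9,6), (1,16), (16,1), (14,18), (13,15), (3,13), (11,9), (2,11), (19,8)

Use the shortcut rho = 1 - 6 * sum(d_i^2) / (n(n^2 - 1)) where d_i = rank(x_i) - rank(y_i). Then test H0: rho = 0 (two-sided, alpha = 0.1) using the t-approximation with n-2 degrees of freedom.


Step 1: Rank x and y separately (midranks; no ties here).
rank(x): 4->4, 9->5, 1->1, 16->9, 14->8, 13->7, 3->3, 11->6, 2->2, 19->10
rank(y): 19->10, 6->2, 16->8, 1->1, 18->9, 15->7, 13->6, 9->4, 11->5, 8->3
Step 2: d_i = R_x(i) - R_y(i); compute d_i^2.
  (4-10)^2=36, (5-2)^2=9, (1-8)^2=49, (9-1)^2=64, (8-9)^2=1, (7-7)^2=0, (3-6)^2=9, (6-4)^2=4, (2-5)^2=9, (10-3)^2=49
sum(d^2) = 230.
Step 3: rho = 1 - 6*230 / (10*(10^2 - 1)) = 1 - 1380/990 = -0.393939.
Step 4: Under H0, t = rho * sqrt((n-2)/(1-rho^2)) = -1.2123 ~ t(8).
Step 5: Two-sided p-value from the t-distribution with 8 df = 0.259998.
Step 6: alpha = 0.1. fail to reject H0.

rho = -0.3939, p = 0.259998, fail to reject H0 at alpha = 0.1.


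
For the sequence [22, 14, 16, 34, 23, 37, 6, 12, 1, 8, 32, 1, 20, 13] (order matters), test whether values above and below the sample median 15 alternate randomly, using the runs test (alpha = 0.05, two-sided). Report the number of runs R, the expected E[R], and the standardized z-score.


Step 1: Compute median = 15; label A = above, B = below.
Labels in order: ABAAAABBBBABAB  (n_A = 7, n_B = 7)
Step 2: Count runs R = 8.
Step 3: Under H0 (random ordering), E[R] = 2*n_A*n_B/(n_A+n_B) + 1 = 2*7*7/14 + 1 = 8.0000.
        Var[R] = 2*n_A*n_B*(2*n_A*n_B - n_A - n_B) / ((n_A+n_B)^2 * (n_A+n_B-1)) = 8232/2548 = 3.2308.
        SD[R] = 1.7974.
Step 4: R = E[R], so z = 0 with no continuity correction.
Step 5: Two-sided p-value via normal approximation = 2*(1 - Phi(|z|)) = 1.000000.
Step 6: alpha = 0.05. fail to reject H0.

R = 8, z = 0.0000, p = 1.000000, fail to reject H0.


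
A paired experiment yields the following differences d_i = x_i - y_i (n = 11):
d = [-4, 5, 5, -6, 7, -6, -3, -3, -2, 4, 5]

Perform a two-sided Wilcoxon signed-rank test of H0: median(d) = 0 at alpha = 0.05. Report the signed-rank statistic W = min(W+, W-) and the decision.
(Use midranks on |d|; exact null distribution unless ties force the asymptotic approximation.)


Step 1: Drop any zero differences (none here) and take |d_i|.
|d| = [4, 5, 5, 6, 7, 6, 3, 3, 2, 4, 5]
Step 2: Midrank |d_i| (ties get averaged ranks).
ranks: |4|->4.5, |5|->7, |5|->7, |6|->9.5, |7|->11, |6|->9.5, |3|->2.5, |3|->2.5, |2|->1, |4|->4.5, |5|->7
Step 3: Attach original signs; sum ranks with positive sign and with negative sign.
W+ = 7 + 7 + 11 + 4.5 + 7 = 36.5
W- = 4.5 + 9.5 + 9.5 + 2.5 + 2.5 + 1 = 29.5
(Check: W+ + W- = 66 should equal n(n+1)/2 = 66.)
Step 4: Test statistic W = min(W+, W-) = 29.5.
Step 5: Ties in |d|, so use the tie-corrected normal approximation.
        E[W] = n(n+1)/4 = 11*12/4 = 33.
        Tie groups: |d|=3 (t=2), |d|=4 (t=2), |d|=5 (t=3), |d|=6 (t=2); sum(t^3 - t) = 42.
        Var[W] = n(n+1)(2n+1)/24 - sum(t^3-t)/48 = 3036/24 - 42/48 = 125.625.
        z = (W - E[W]) / sqrt(Var[W]) = (29.5 - 33) / 11.2083 = -0.3123.
        Two-sided p = 2*Phi(z) = 0.754835.
Step 6: alpha = 0.05. fail to reject H0.

W+ = 36.5, W- = 29.5, W = min = 29.5, p = 0.754835, fail to reject H0.


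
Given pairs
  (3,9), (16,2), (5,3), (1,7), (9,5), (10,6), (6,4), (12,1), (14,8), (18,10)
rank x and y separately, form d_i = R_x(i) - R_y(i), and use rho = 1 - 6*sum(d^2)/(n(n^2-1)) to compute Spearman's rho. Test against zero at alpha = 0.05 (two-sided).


Step 1: Rank x and y separately (midranks; no ties here).
rank(x): 3->2, 16->9, 5->3, 1->1, 9->5, 10->6, 6->4, 12->7, 14->8, 18->10
rank(y): 9->9, 2->2, 3->3, 7->7, 5->5, 6->6, 4->4, 1->1, 8->8, 10->10
Step 2: d_i = R_x(i) - R_y(i); compute d_i^2.
  (2-9)^2=49, (9-2)^2=49, (3-3)^2=0, (1-7)^2=36, (5-5)^2=0, (6-6)^2=0, (4-4)^2=0, (7-1)^2=36, (8-8)^2=0, (10-10)^2=0
sum(d^2) = 170.
Step 3: rho = 1 - 6*170 / (10*(10^2 - 1)) = 1 - 1020/990 = -0.030303.
Step 4: Under H0, t = rho * sqrt((n-2)/(1-rho^2)) = -0.0857 ~ t(8).
Step 5: Two-sided p-value from the t-distribution with 8 df = 0.933773.
Step 6: alpha = 0.05. fail to reject H0.

rho = -0.0303, p = 0.933773, fail to reject H0 at alpha = 0.05.


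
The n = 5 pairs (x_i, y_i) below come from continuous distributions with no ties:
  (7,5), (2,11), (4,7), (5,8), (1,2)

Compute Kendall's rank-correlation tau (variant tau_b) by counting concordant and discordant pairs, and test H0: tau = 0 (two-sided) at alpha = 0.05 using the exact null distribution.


Step 1: Enumerate the 10 unordered pairs (i,j) with i<j and classify each by sign(x_j-x_i) * sign(y_j-y_i).
  (1,2):dx=-5,dy=+6->D; (1,3):dx=-3,dy=+2->D; (1,4):dx=-2,dy=+3->D; (1,5):dx=-6,dy=-3->C
  (2,3):dx=+2,dy=-4->D; (2,4):dx=+3,dy=-3->D; (2,5):dx=-1,dy=-9->C; (3,4):dx=+1,dy=+1->C
  (3,5):dx=-3,dy=-5->C; (4,5):dx=-4,dy=-6->C
Step 2: C = 5, D = 5, total pairs = 10.
Step 3: tau = (C - D)/(n(n-1)/2) = (5 - 5)/10 = 0.000000.
Step 4: Exact two-sided p-value (enumerate n! = 120 permutations of y under H0): p = 1.000000.
Step 5: alpha = 0.05. fail to reject H0.

tau_b = 0.0000 (C=5, D=5), p = 1.000000, fail to reject H0.


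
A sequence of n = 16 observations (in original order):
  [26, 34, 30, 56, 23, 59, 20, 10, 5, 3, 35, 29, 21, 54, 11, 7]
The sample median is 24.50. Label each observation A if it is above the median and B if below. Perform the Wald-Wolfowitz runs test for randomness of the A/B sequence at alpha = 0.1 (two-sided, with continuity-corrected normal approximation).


Step 1: Compute median = 24.50; label A = above, B = below.
Labels in order: AAAABABBBBAABABB  (n_A = 8, n_B = 8)
Step 2: Count runs R = 8.
Step 3: Under H0 (random ordering), E[R] = 2*n_A*n_B/(n_A+n_B) + 1 = 2*8*8/16 + 1 = 9.0000.
        Var[R] = 2*n_A*n_B*(2*n_A*n_B - n_A - n_B) / ((n_A+n_B)^2 * (n_A+n_B-1)) = 14336/3840 = 3.7333.
        SD[R] = 1.9322.
Step 4: Continuity-corrected z = (R + 0.5 - E[R]) / SD[R] = (8 + 0.5 - 9.0000) / 1.9322 = -0.2588.
Step 5: Two-sided p-value via normal approximation = 2*(1 - Phi(|z|)) = 0.795809.
Step 6: alpha = 0.1. fail to reject H0.

R = 8, z = -0.2588, p = 0.795809, fail to reject H0.


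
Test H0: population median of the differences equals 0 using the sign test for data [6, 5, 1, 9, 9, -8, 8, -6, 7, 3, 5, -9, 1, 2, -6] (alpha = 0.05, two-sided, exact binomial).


Step 1: Discard zero differences. Original n = 15; n_eff = number of nonzero differences = 15.
Nonzero differences (with sign): +6, +5, +1, +9, +9, -8, +8, -6, +7, +3, +5, -9, +1, +2, -6
Step 2: Count signs: positive = 11, negative = 4.
Step 3: Under H0: P(positive) = 0.5, so the number of positives S ~ Bin(15, 0.5).
Step 4: Two-sided exact p-value = sum of Bin(15,0.5) probabilities at or below the observed probability = 0.118469.
Step 5: alpha = 0.05. fail to reject H0.

n_eff = 15, pos = 11, neg = 4, p = 0.118469, fail to reject H0.


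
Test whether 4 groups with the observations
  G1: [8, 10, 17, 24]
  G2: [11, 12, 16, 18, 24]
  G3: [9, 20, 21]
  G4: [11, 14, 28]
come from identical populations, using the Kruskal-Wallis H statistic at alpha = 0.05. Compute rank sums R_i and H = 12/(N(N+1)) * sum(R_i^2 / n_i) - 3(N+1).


Step 1: Combine all N = 15 observations and assign midranks.
sorted (value, group, rank): (8,G1,1), (9,G3,2), (10,G1,3), (11,G2,4.5), (11,G4,4.5), (12,G2,6), (14,G4,7), (16,G2,8), (17,G1,9), (18,G2,10), (20,G3,11), (21,G3,12), (24,G1,13.5), (24,G2,13.5), (28,G4,15)
Step 2: Sum ranks within each group.
R_1 = 26.5 (n_1 = 4)
R_2 = 42 (n_2 = 5)
R_3 = 25 (n_3 = 3)
R_4 = 26.5 (n_4 = 3)
Step 3: H = 12/(N(N+1)) * sum(R_i^2/n_i) - 3(N+1)
     = 12/(15*16) * (26.5^2/4 + 42^2/5 + 25^2/3 + 26.5^2/3) - 3*16
     = 0.050000 * 970.779 - 48
     = 0.538958.
Step 4: Ties present; correction factor C = 1 - 12/(15^3 - 15) = 0.996429. Corrected H = 0.538958 / 0.996429 = 0.540890.
Step 5: Under H0, H ~ chi^2(3); p-value = 0.909820.
Step 6: alpha = 0.05. fail to reject H0.

H = 0.5409, df = 3, p = 0.909820, fail to reject H0.


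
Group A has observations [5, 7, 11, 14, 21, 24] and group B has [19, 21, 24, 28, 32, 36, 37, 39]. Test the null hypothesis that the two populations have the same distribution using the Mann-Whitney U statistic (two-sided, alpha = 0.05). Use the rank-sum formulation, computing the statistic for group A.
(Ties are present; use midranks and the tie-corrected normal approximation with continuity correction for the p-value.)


Step 1: Combine and sort all 14 observations; assign midranks.
sorted (value, group): (5,X), (7,X), (11,X), (14,X), (19,Y), (21,X), (21,Y), (24,X), (24,Y), (28,Y), (32,Y), (36,Y), (37,Y), (39,Y)
ranks: 5->1, 7->2, 11->3, 14->4, 19->5, 21->6.5, 21->6.5, 24->8.5, 24->8.5, 28->10, 32->11, 36->12, 37->13, 39->14
Step 2: Rank sum for X: R1 = 1 + 2 + 3 + 4 + 6.5 + 8.5 = 25.
Step 3: U_X = R1 - n1(n1+1)/2 = 25 - 6*7/2 = 25 - 21 = 4.
       U_Y = n1*n2 - U_X = 48 - 4 = 44.
Step 4: Ties are present, so use the tie-corrected normal approximation (with continuity correction) for the p-value.
Step 5: p-value = 0.011636; compare to alpha = 0.05. reject H0.

U_X = 4, p = 0.011636, reject H0 at alpha = 0.05.


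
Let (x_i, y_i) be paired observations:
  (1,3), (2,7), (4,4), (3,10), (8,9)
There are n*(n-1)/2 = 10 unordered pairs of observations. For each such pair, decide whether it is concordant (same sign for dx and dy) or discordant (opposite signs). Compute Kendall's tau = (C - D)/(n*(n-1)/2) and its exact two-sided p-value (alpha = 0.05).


Step 1: Enumerate the 10 unordered pairs (i,j) with i<j and classify each by sign(x_j-x_i) * sign(y_j-y_i).
  (1,2):dx=+1,dy=+4->C; (1,3):dx=+3,dy=+1->C; (1,4):dx=+2,dy=+7->C; (1,5):dx=+7,dy=+6->C
  (2,3):dx=+2,dy=-3->D; (2,4):dx=+1,dy=+3->C; (2,5):dx=+6,dy=+2->C; (3,4):dx=-1,dy=+6->D
  (3,5):dx=+4,dy=+5->C; (4,5):dx=+5,dy=-1->D
Step 2: C = 7, D = 3, total pairs = 10.
Step 3: tau = (C - D)/(n(n-1)/2) = (7 - 3)/10 = 0.400000.
Step 4: Exact two-sided p-value (enumerate n! = 120 permutations of y under H0): p = 0.483333.
Step 5: alpha = 0.05. fail to reject H0.

tau_b = 0.4000 (C=7, D=3), p = 0.483333, fail to reject H0.


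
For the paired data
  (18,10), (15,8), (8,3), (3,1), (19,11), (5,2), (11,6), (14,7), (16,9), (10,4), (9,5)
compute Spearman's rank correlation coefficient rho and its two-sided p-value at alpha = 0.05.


Step 1: Rank x and y separately (midranks; no ties here).
rank(x): 18->10, 15->8, 8->3, 3->1, 19->11, 5->2, 11->6, 14->7, 16->9, 10->5, 9->4
rank(y): 10->10, 8->8, 3->3, 1->1, 11->11, 2->2, 6->6, 7->7, 9->9, 4->4, 5->5
Step 2: d_i = R_x(i) - R_y(i); compute d_i^2.
  (10-10)^2=0, (8-8)^2=0, (3-3)^2=0, (1-1)^2=0, (11-11)^2=0, (2-2)^2=0, (6-6)^2=0, (7-7)^2=0, (9-9)^2=0, (5-4)^2=1, (4-5)^2=1
sum(d^2) = 2.
Step 3: rho = 1 - 6*2 / (11*(11^2 - 1)) = 1 - 12/1320 = 0.990909.
Step 4: Under H0, t = rho * sqrt((n-2)/(1-rho^2)) = 22.0966 ~ t(9).
Step 5: Two-sided p-value from the t-distribution with 9 df = 0.000000.
Step 6: alpha = 0.05. reject H0.

rho = 0.9909, p = 0.000000, reject H0 at alpha = 0.05.


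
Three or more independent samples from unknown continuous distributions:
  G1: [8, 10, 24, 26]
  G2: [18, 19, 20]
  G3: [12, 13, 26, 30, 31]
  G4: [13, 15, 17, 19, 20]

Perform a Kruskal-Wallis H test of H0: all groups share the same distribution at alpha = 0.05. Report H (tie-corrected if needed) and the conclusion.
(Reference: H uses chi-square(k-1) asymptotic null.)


Step 1: Combine all N = 17 observations and assign midranks.
sorted (value, group, rank): (8,G1,1), (10,G1,2), (12,G3,3), (13,G3,4.5), (13,G4,4.5), (15,G4,6), (17,G4,7), (18,G2,8), (19,G2,9.5), (19,G4,9.5), (20,G2,11.5), (20,G4,11.5), (24,G1,13), (26,G1,14.5), (26,G3,14.5), (30,G3,16), (31,G3,17)
Step 2: Sum ranks within each group.
R_1 = 30.5 (n_1 = 4)
R_2 = 29 (n_2 = 3)
R_3 = 55 (n_3 = 5)
R_4 = 38.5 (n_4 = 5)
Step 3: H = 12/(N(N+1)) * sum(R_i^2/n_i) - 3(N+1)
     = 12/(17*18) * (30.5^2/4 + 29^2/3 + 55^2/5 + 38.5^2/5) - 3*18
     = 0.039216 * 1414.35 - 54
     = 1.464542.
Step 4: Ties present; correction factor C = 1 - 24/(17^3 - 17) = 0.995098. Corrected H = 1.464542 / 0.995098 = 1.471757.
Step 5: Under H0, H ~ chi^2(3); p-value = 0.688804.
Step 6: alpha = 0.05. fail to reject H0.

H = 1.4718, df = 3, p = 0.688804, fail to reject H0.


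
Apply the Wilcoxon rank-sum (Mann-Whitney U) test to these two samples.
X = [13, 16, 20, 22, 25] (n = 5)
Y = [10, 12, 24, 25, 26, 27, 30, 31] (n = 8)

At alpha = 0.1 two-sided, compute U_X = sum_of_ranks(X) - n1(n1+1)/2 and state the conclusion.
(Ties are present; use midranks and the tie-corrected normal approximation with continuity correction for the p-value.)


Step 1: Combine and sort all 13 observations; assign midranks.
sorted (value, group): (10,Y), (12,Y), (13,X), (16,X), (20,X), (22,X), (24,Y), (25,X), (25,Y), (26,Y), (27,Y), (30,Y), (31,Y)
ranks: 10->1, 12->2, 13->3, 16->4, 20->5, 22->6, 24->7, 25->8.5, 25->8.5, 26->10, 27->11, 30->12, 31->13
Step 2: Rank sum for X: R1 = 3 + 4 + 5 + 6 + 8.5 = 26.5.
Step 3: U_X = R1 - n1(n1+1)/2 = 26.5 - 5*6/2 = 26.5 - 15 = 11.5.
       U_Y = n1*n2 - U_X = 40 - 11.5 = 28.5.
Step 4: Ties are present, so use the tie-corrected normal approximation (with continuity correction) for the p-value.
Step 5: p-value = 0.240919; compare to alpha = 0.1. fail to reject H0.

U_X = 11.5, p = 0.240919, fail to reject H0 at alpha = 0.1.


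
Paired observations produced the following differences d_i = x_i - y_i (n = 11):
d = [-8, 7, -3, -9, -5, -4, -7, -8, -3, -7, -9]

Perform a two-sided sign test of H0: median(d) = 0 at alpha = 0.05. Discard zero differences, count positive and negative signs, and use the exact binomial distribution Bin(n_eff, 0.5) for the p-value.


Step 1: Discard zero differences. Original n = 11; n_eff = number of nonzero differences = 11.
Nonzero differences (with sign): -8, +7, -3, -9, -5, -4, -7, -8, -3, -7, -9
Step 2: Count signs: positive = 1, negative = 10.
Step 3: Under H0: P(positive) = 0.5, so the number of positives S ~ Bin(11, 0.5).
Step 4: Two-sided exact p-value = sum of Bin(11,0.5) probabilities at or below the observed probability = 0.011719.
Step 5: alpha = 0.05. reject H0.

n_eff = 11, pos = 1, neg = 10, p = 0.011719, reject H0.


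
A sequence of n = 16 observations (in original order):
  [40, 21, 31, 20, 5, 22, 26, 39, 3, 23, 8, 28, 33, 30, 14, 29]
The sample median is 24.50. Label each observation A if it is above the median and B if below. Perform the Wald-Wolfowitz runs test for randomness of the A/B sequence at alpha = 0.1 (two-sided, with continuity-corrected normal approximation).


Step 1: Compute median = 24.50; label A = above, B = below.
Labels in order: ABABBBAABBBAAABA  (n_A = 8, n_B = 8)
Step 2: Count runs R = 9.
Step 3: Under H0 (random ordering), E[R] = 2*n_A*n_B/(n_A+n_B) + 1 = 2*8*8/16 + 1 = 9.0000.
        Var[R] = 2*n_A*n_B*(2*n_A*n_B - n_A - n_B) / ((n_A+n_B)^2 * (n_A+n_B-1)) = 14336/3840 = 3.7333.
        SD[R] = 1.9322.
Step 4: R = E[R], so z = 0 with no continuity correction.
Step 5: Two-sided p-value via normal approximation = 2*(1 - Phi(|z|)) = 1.000000.
Step 6: alpha = 0.1. fail to reject H0.

R = 9, z = 0.0000, p = 1.000000, fail to reject H0.
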